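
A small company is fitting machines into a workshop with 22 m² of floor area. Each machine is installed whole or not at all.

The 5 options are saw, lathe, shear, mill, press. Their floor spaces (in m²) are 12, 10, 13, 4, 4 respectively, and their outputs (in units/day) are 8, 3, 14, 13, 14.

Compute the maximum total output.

shear + mill + press: floor space 13 + 4 + 4 = 21 ≤ 22, output 14 + 13 + 14 = 41.
saw + mill + press: floor space 12 + 4 + 4 = 20 ≤ 22, output 8 + 13 + 14 = 35.
Best is shear, mill, and press with total output 41.

41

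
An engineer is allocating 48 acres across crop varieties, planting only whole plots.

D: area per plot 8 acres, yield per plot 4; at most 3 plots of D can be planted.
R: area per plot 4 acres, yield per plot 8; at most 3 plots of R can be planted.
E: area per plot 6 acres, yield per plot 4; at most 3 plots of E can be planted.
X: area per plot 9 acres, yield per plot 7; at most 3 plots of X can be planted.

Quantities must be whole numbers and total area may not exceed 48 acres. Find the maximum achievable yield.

50

Take 3×R, 3×E, and 2×X: area 48 ≤ 48, yield 3·8 + 3·4 + 2·7 = 50.
R has the best ratio (8/4) and is taken to its limit of 3; remaining capacity is filled optimally with the others.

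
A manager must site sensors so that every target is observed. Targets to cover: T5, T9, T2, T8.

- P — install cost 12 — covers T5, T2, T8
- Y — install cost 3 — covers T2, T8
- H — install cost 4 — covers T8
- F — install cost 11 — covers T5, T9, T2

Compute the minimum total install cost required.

Choose Y and F: together they cover T5, T9, T2, T8 — every target.
Total install cost: 3 + 11 = 14.

14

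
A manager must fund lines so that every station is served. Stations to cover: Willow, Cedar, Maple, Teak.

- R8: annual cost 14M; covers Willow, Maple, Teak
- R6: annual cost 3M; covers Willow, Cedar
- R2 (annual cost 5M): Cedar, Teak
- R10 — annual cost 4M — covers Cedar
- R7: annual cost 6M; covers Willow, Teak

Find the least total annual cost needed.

Choose R8 and R6: together they cover Willow, Cedar, Maple, Teak — every station.
Total annual cost: 14 + 3 = 17.

17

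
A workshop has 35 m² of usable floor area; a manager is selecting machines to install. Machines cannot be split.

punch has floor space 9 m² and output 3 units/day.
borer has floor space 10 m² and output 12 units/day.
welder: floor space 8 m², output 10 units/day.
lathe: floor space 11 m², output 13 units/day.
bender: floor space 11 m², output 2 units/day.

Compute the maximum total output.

35

Treat it as a binary knapsack problem.
Allowing fractional choices, the relaxed optimum would be about 37.0, but machines are indivisible.
borer + welder + lathe: floor space 10 + 8 + 11 = 29 ≤ 35, output 12 + 10 + 13 = 35.
punch + borer + lathe: floor space 9 + 10 + 11 = 30 ≤ 35, output 3 + 12 + 13 = 28.
borer + lathe + bender: floor space 10 + 11 + 11 = 32 ≤ 35, output 12 + 13 + 2 = 27.
Best is borer, welder, and lathe with total output 35.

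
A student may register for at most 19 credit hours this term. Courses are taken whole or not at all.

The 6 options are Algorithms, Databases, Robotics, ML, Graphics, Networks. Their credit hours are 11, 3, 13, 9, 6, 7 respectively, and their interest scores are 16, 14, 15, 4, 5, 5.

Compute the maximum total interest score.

30

Allowing fractional choices, the relaxed optimum would be about 35.8, but courses are indivisible.
Databases + Robotics: credit hours 3 + 13 = 16 ≤ 19, interest score 14 + 15 = 29.
Databases + Graphics + Networks: credit hours 3 + 6 + 7 = 16 ≤ 19, interest score 14 + 5 + 5 = 24.
Algorithms + Databases: credit hours 11 + 3 = 14 ≤ 19, interest score 16 + 14 = 30.
Best is Algorithms and Databases with total interest score 30.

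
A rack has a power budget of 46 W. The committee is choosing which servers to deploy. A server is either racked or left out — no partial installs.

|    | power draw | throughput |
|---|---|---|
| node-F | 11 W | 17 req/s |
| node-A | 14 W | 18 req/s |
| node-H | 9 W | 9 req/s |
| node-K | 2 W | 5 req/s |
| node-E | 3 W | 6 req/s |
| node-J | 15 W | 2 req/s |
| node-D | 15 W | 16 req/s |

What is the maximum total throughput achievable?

62

Allowing fractional choices, the relaxed optimum would be about 63.0, but servers are indivisible.
node-F + node-A + node-K + node-D: power draw 11 + 14 + 2 + 15 = 42 ≤ 46, throughput 17 + 18 + 5 + 16 = 56.
node-F + node-A + node-E + node-D: power draw 11 + 14 + 3 + 15 = 43 ≤ 46, throughput 17 + 18 + 6 + 16 = 57.
node-F + node-A + node-K + node-E + node-D: power draw 11 + 14 + 2 + 3 + 15 = 45 ≤ 46, throughput 17 + 18 + 5 + 6 + 16 = 62.
Best is node-F, node-A, node-K, node-E, and node-D with total throughput 62.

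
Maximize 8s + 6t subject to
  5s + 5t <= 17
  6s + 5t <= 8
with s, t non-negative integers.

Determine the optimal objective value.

The continuous relaxation peaks at (1.33, 0) with value 10.67; rounding to a feasible lattice point costs some objective.
(s,t)=(1,0): 5·1+5·0=5≤17, 6·1+5·0=6≤8, objective 8.
(s,t)=(0,1): 5·0+5·1=5≤17, 6·0+5·1=5≤8, objective 6.
(s,t)=(0,0): 5·0+5·0=0≤17, 6·0+5·0=0≤8, objective 0.
No feasible integer point exceeds 8.

8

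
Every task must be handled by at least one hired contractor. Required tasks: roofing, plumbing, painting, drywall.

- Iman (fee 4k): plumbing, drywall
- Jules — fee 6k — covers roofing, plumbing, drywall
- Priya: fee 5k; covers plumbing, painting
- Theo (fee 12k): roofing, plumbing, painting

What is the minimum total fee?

The greedy cost-per-new-task heuristic would pick Iman, Priya, and Jules for 15, but a cheaper cover exists.
Choose Jules and Priya: together they cover roofing, plumbing, painting, drywall — every task.
Total fee: 6 + 5 = 11.
No cover costs less than 11.

11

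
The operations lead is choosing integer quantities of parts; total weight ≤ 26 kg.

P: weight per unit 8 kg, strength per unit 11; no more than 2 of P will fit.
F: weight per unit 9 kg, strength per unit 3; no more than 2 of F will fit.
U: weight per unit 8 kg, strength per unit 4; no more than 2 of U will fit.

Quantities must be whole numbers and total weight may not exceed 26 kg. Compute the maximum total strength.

2×P and 1×U: weight 24 ≤ 26, strength 2·11 + 1·4 = 26.
2×P and 1×F: weight 25 ≤ 26, strength 2·11 + 1·3 = 25.
Best is 26.

26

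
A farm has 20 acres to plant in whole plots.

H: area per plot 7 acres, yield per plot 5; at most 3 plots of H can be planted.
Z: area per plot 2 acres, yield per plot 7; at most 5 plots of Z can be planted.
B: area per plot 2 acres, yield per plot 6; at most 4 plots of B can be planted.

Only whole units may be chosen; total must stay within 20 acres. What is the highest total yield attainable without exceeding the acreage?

59

This is a bounded integer knapsack.
5×Z and 3×B: area 16 ≤ 20, yield 5·7 + 3·6 = 53.
5×Z and 4×B: area 18 ≤ 20, yield 5·7 + 4·6 = 59.
Best is 59.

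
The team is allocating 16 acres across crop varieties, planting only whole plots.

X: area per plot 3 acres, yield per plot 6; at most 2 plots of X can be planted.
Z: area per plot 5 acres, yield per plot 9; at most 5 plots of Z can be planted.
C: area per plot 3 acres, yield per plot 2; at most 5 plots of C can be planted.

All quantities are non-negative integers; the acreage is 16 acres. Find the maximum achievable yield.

X has the best ratio (6/3); taking only X gives at most 2×6 = 12 (stopped by the supply cap of 2).
Mixing does better — 2×X and 2×Z: area 16 ≤ 16, yield 2·6 + 2·9 = 30.

30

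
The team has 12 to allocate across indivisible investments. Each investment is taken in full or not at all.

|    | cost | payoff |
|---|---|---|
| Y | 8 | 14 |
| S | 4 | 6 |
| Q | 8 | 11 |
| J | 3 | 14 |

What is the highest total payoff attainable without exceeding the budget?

Allowing fractional choices, the relaxed optimum would be about 29.5, but investments are indivisible.
S + J: cost 4 + 3 = 7 ≤ 12, payoff 6 + 14 = 20.
Q + J: cost 8 + 3 = 11 ≤ 12, payoff 11 + 14 = 25.
Y + J: cost 8 + 3 = 11 ≤ 12, payoff 14 + 14 = 28.
Best is Y and J with total payoff 28.

28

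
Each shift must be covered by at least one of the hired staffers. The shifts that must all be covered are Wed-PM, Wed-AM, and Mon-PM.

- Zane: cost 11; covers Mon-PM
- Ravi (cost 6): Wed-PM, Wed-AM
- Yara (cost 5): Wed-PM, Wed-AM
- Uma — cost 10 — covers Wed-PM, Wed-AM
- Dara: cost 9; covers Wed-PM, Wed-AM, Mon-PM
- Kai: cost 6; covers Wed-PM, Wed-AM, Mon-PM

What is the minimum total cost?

This is a weighted set-cover instance.
Kai alone covers Wed-PM, Wed-AM, Mon-PM — every shift.
Total cost: 6.

6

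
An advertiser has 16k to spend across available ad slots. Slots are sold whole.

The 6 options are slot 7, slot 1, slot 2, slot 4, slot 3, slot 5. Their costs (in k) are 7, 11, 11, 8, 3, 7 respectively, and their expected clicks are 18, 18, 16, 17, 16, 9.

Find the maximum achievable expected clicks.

35

Allowing fractional choices, the relaxed optimum would be about 46.8, but ad slots are indivisible.
slot 7 + slot 3: cost 7 + 3 = 10 ≤ 16, expected clicks 18 + 16 = 34.
slot 1 + slot 3: cost 11 + 3 = 14 ≤ 16, expected clicks 18 + 16 = 34.
slot 7 + slot 4: cost 7 + 8 = 15 ≤ 16, expected clicks 18 + 17 = 35.
Best is slot 7 and slot 4 with total expected clicks 35.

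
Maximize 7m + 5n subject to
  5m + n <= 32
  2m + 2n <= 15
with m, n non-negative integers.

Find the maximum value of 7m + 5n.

47

The continuous relaxation peaks at (6.12, 1.38) with value 49.75; rounding to a feasible lattice point costs some objective.
(m,n)=(6,1): 5·6+1·1=31≤32, 2·6+2·1=14≤15, objective 47.
(m,n)=(5,2): 5·5+1·2=27≤32, 2·5+2·2=14≤15, objective 45.
The best lattice point is (6,1), giving 47.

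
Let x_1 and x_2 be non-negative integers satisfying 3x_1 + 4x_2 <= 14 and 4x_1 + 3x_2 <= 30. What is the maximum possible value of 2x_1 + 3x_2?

10

Relaxing integrality, the LP optimum is 10.50 at (x_1,x_2) = (0, 3.5), which is not an integer point.
(x_1,x_2)=(2,2): 3·2+4·2=14≤14, 4·2+3·2=14≤30, objective 10.
(x_1,x_2)=(3,1): 3·3+4·1=13≤14, 4·3+3·1=15≤30, objective 9.
(x_1,x_2)=(0,3): 3·0+4·3=12≤14, 4·0+3·3=9≤30, objective 9.
Maximum is 10 at (x_1,x_2)=(2,2).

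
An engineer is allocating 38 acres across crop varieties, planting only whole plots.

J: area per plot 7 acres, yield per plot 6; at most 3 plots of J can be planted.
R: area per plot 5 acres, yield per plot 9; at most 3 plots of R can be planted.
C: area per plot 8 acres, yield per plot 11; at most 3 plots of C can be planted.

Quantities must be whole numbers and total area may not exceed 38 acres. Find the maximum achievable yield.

1×J, 3×R, and 2×C: area 38 ≤ 38, yield 1·6 + 3·9 + 2·11 = 55.
2×R and 3×C: area 34 ≤ 38, yield 2·9 + 3·11 = 51.
Best is 55.

55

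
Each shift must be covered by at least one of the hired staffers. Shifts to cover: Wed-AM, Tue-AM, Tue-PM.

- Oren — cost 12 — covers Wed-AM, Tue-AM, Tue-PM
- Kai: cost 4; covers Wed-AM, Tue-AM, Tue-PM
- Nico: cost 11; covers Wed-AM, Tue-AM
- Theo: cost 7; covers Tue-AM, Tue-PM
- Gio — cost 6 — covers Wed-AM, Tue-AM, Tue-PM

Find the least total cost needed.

Kai alone covers Wed-AM, Tue-AM, Tue-PM — every shift.
Total cost: 4.
No cover costs less than 4.

4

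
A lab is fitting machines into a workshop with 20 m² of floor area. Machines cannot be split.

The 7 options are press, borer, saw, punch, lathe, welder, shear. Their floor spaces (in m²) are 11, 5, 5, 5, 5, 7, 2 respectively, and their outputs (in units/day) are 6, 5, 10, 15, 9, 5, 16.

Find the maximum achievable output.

Take saw, punch, lathe, and shear: floor space 5 + 5 + 5 + 2 = 17 ≤ 20, output 10 + 15 + 9 + 16 = 50.
No other feasible combination does better.

50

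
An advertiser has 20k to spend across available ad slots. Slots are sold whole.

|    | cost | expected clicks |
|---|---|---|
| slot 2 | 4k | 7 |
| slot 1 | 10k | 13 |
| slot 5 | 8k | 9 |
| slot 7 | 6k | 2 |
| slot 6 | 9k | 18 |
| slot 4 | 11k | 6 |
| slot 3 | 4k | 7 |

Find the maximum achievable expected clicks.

This is an integer program with binary decision variables.
slot 1 + slot 6: cost 10 + 9 = 19 ≤ 20, expected clicks 13 + 18 = 31.
slot 2 + slot 6 + slot 3: cost 4 + 9 + 4 = 17 ≤ 20, expected clicks 7 + 18 + 7 = 32.
Best is slot 2, slot 6, and slot 3 with total expected clicks 32.

32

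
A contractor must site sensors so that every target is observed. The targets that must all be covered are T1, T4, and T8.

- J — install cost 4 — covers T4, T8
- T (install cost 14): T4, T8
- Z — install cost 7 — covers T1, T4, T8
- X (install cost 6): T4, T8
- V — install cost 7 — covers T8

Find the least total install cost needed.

7

The greedy cost-per-new-target heuristic would pick J and Z for 11, but a cheaper cover exists.
Z alone covers T1, T4, T8 — every target.
Total install cost: 7.
No cover costs less than 7.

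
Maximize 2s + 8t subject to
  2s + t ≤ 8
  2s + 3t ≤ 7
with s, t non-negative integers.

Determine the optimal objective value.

(s,t)=(0,2) is feasible, giving 16.
(s,t)=(1,1) is feasible, giving 10.
The best lattice point is (0,2), giving 16.

16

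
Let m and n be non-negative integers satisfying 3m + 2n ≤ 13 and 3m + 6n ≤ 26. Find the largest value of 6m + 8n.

Relaxing integrality, the LP optimum is 39.00 at (m,n) = (2.17, 3.25), which is not an integer point.
(m,n)=(2,3): 3·2+2·3=12≤13, 3·2+6·3=24≤26, objective 36.
(m,n)=(3,2): 3·3+2·2=13≤13, 3·3+6·2=21≤26, objective 34.
(m,n)=(1,3): 3·1+2·3=9≤13, 3·1+6·3=21≤26, objective 30.
(m,n)=(2,2): 3·2+2·2=10≤13, 3·2+6·2=18≤26, objective 28.
The best lattice point is (2,3), giving 36.

36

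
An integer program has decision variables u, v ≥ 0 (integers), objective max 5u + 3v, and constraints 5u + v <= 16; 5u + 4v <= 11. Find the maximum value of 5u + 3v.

Relaxing integrality, the LP optimum is 11.00 at (u,v) = (2.2, 0), which is not an integer point.
(u,v)=(2,0) is feasible, giving 10.
(u,v)=(1,1) is feasible, giving 8.
(u,v)=(1,0) is feasible, giving 5.
The best lattice point is (2,0), giving 10.

10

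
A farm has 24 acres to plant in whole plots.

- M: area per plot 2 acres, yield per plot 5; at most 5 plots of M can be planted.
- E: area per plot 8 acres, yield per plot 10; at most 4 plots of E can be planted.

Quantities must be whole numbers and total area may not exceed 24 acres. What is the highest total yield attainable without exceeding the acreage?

3×M and 2×E: area 22 ≤ 24, yield 3·5 + 2·10 = 35.
4×M and 2×E: area 24 ≤ 24, yield 4·5 + 2·10 = 40.
Best is 40.

40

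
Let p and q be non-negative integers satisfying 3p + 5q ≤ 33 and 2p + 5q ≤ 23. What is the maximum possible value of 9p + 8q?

99

(p,q)=(11,0): 3·11+5·0=33≤33, 2·11+5·0=22≤23, objective 99.
(p,q)=(10,0): 3·10+5·0=30≤33, 2·10+5·0=20≤23, objective 90.
Maximum is 99 at (p,q)=(11,0).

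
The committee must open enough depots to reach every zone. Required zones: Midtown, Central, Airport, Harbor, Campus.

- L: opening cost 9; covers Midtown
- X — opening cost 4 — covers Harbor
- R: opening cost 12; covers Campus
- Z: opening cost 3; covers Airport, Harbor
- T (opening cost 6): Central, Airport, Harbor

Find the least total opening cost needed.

27

The greedy cost-per-new-zone heuristic would pick Z, T, L, and R for 30, but a cheaper cover exists.
Choose L, R, and T: together they cover Midtown, Central, Airport, Harbor, Campus — every zone.
Total opening cost: 9 + 12 + 6 = 27.
No cover costs less than 27.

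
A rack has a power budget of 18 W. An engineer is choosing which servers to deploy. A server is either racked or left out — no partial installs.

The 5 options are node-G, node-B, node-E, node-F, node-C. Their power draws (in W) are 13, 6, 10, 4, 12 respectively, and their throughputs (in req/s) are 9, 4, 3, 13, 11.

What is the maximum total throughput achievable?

node-G + node-F: power draw 13 + 4 = 17 ≤ 18, throughput 9 + 13 = 22.
node-F + node-C: power draw 4 + 12 = 16 ≤ 18, throughput 13 + 11 = 24.
node-B + node-F: power draw 6 + 4 = 10 ≤ 18, throughput 4 + 13 = 17.
Best is node-F and node-C with total throughput 24.

24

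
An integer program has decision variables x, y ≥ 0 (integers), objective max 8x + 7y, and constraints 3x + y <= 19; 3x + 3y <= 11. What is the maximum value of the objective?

Relaxing integrality, the LP optimum is 29.33 at (x,y) = (3.67, 0), which is not an integer point.
(x,y)=(3,0): 3·3+1·0=9≤19, 3·3+3·0=9≤11, objective 24.
(x,y)=(2,1): 3·2+1·1=7≤19, 3·2+3·1=9≤11, objective 23.
(x,y)=(2,0): 3·2+1·0=6≤19, 3·2+3·0=6≤11, objective 16.
The best lattice point is (3,0), giving 24.

24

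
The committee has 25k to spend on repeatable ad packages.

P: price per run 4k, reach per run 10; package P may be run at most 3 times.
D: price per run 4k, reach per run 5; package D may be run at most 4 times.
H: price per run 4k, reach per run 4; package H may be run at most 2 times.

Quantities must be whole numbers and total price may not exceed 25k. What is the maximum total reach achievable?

45

This is a bounded integer knapsack.
P has the best ratio (10/4); taking only P gives at most 3×10 = 30 (stopped by the supply cap of 3).
Mixing does better — 3×P and 3×D: price 24 ≤ 25, reach 3·10 + 3·5 = 45.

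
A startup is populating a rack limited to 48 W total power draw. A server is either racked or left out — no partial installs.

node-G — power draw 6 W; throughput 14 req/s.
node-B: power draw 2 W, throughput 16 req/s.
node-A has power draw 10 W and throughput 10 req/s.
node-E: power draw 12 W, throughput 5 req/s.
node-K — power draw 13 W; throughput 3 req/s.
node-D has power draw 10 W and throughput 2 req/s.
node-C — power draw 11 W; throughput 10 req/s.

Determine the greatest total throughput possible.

55

Take node-G, node-B, node-A, node-E, and node-C: power draw 6 + 2 + 10 + 12 + 11 = 41 ≤ 48, throughput 14 + 16 + 10 + 5 + 10 = 55.
No other feasible combination does better.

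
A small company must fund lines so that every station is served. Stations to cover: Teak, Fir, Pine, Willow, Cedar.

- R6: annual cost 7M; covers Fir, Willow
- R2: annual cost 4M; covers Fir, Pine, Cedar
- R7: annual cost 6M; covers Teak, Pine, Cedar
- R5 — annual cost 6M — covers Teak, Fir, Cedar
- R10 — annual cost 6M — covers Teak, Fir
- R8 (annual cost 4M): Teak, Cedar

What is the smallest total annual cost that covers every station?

The greedy cost-per-new-station heuristic would pick R2, R8, and R6 for 15, but a cheaper cover exists.
Choose R6 and R7: together they cover Teak, Fir, Pine, Willow, Cedar — every station.
Total annual cost: 7 + 6 = 13.
No cover costs less than 13.

13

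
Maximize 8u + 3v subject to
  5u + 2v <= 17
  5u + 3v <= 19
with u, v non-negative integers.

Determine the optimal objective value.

(u,v)=(3,1) is feasible, giving 27.
(u,v)=(3,0) is feasible, giving 24.
(u,v)=(2,2) is feasible, giving 22.
(u,v)=(2,1) is feasible, giving 19.
Maximum is 27 at (u,v)=(3,1).

27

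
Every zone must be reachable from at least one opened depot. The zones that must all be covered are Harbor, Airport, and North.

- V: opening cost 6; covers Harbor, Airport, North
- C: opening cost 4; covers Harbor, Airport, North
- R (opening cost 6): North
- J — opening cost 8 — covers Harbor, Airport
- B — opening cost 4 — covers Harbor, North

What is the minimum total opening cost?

4

C alone covers Harbor, Airport, North — every zone.
Total opening cost: 4.
No cover costs less than 4.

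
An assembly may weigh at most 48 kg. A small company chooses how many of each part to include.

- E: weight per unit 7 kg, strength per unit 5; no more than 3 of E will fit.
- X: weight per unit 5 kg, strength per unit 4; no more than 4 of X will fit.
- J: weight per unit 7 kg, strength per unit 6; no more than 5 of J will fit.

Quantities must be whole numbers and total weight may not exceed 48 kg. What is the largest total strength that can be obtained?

40

This is a bounded integer knapsack.
J has the best ratio (6/7); taking only J gives at most 5×6 = 30 (stopped by the supply cap of 5).
Mixing does better — 4×X and 4×J: weight 48 ≤ 48, strength 4·4 + 4·6 = 40.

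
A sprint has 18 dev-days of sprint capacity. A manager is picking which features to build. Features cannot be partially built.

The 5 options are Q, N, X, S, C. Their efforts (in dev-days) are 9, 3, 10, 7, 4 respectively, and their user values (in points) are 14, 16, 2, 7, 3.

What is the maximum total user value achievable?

Allowing fractional choices, the relaxed optimum would be about 36.0, but features are indivisible.
Q + N + C: effort 9 + 3 + 4 = 16 ≤ 18, user value 14 + 16 + 3 = 33.
N + S + C: effort 3 + 7 + 4 = 14 ≤ 18, user value 16 + 7 + 3 = 26.
Q + N: effort 9 + 3 = 12 ≤ 18, user value 14 + 16 = 30.
Best is Q, N, and C with total user value 33.

33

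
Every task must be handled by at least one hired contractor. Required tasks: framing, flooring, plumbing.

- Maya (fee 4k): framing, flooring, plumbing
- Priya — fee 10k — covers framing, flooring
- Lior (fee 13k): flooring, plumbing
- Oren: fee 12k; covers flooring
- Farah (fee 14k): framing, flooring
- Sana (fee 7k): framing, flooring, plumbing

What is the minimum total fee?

4

Maya alone covers framing, flooring, plumbing — every task.
Total fee: 4.
No cover costs less than 4.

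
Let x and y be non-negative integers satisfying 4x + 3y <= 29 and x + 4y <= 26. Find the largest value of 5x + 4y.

(x,y)=(5,3) is feasible, giving 37.
(x,y)=(4,4) is feasible, giving 36.
Maximum is 37 at (x,y)=(5,3).

37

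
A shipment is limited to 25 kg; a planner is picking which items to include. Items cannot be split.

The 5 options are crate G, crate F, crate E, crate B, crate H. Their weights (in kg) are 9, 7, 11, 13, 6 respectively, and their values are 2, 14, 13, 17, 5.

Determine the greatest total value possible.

Allowing fractional choices, the relaxed optimum would be about 36.9, but items are indivisible.
crate E + crate B: weight 11 + 13 = 24 ≤ 25, value 13 + 17 = 30.
crate F + crate E + crate H: weight 7 + 11 + 6 = 24 ≤ 25, value 14 + 13 + 5 = 32.
crate F + crate B: weight 7 + 13 = 20 ≤ 25, value 14 + 17 = 31.
Best is crate F, crate E, and crate H with total value 32.

32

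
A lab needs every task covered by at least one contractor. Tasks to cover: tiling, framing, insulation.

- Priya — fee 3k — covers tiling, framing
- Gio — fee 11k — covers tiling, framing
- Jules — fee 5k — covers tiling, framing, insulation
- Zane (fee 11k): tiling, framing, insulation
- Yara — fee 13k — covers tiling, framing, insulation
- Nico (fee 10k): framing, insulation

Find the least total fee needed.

This is an integer covering problem.
The greedy cost-per-new-task heuristic would pick Priya and Jules for 8, but a cheaper cover exists.
Jules alone covers tiling, framing, insulation — every task.
Total fee: 5.
No cover costs less than 5.

5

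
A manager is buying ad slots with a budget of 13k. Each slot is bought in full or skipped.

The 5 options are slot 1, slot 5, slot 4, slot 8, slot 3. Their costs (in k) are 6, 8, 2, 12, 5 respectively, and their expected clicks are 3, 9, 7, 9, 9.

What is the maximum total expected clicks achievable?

This is an integer program with binary decision variables.
Allowing fractional choices, the relaxed optimum would be about 22.8, but ad slots are indivisible.
slot 1 + slot 4 + slot 3: cost 6 + 2 + 5 = 13 ≤ 13, expected clicks 3 + 7 + 9 = 19.
slot 5 + slot 3: cost 8 + 5 = 13 ≤ 13, expected clicks 9 + 9 = 18.
Best is slot 1, slot 4, and slot 3 with total expected clicks 19.

19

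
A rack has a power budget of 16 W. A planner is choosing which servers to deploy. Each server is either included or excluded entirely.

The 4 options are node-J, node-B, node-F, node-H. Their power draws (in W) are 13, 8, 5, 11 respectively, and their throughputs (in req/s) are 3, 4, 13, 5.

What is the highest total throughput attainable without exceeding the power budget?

Allowing fractional choices, the relaxed optimum would be about 18.4, but servers are indivisible.
node-B + node-F: power draw 8 + 5 = 13 ≤ 16, throughput 4 + 13 = 17.
node-F + node-H: power draw 5 + 11 = 16 ≤ 16, throughput 13 + 5 = 18.
node-F: power draw 5 ≤ 16, throughput 13.
Best is node-F and node-H with total throughput 18.

18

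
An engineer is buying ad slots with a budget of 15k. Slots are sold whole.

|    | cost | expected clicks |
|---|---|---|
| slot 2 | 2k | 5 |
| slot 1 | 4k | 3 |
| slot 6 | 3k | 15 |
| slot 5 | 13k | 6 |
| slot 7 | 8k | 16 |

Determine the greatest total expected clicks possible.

Take slot 2, slot 6, and slot 7: cost 2 + 3 + 8 = 13 ≤ 15, expected clicks 5 + 15 + 16 = 36.
No other feasible combination does better.

36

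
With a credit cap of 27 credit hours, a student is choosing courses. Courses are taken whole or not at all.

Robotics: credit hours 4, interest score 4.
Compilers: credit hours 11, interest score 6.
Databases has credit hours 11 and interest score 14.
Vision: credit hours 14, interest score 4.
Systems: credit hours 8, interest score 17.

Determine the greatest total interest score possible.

This is a 0-1 knapsack instance.
Allowing fractional choices, the relaxed optimum would be about 37.2, but courses are indivisible.
Robotics + Compilers + Systems: credit hours 4 + 11 + 8 = 23 ≤ 27, interest score 4 + 6 + 17 = 27.
Robotics + Databases + Systems: credit hours 4 + 11 + 8 = 23 ≤ 27, interest score 4 + 14 + 17 = 35.
Databases + Systems: credit hours 11 + 8 = 19 ≤ 27, interest score 14 + 17 = 31.
Best is Robotics, Databases, and Systems with total interest score 35.

35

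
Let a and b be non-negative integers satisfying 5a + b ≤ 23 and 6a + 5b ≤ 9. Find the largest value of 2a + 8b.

(a,b)=(0,1): 5·0+1·1=1≤23, 6·0+5·1=5≤9, objective 8.
(a,b)=(1,0): 5·1+1·0=5≤23, 6·1+5·0=6≤9, objective 2.
(a,b)=(0,0): 5·0+1·0=0≤23, 6·0+5·0=0≤9, objective 0.
The best lattice point is (0,1), giving 8.

8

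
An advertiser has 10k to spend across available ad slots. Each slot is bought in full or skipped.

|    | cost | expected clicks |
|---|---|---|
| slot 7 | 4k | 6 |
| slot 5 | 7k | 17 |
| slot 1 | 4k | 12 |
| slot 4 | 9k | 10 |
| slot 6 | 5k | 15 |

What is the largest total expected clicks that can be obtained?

27

This is a 0-1 knapsack instance.
Take slot 1 and slot 6: cost 4 + 5 = 9 ≤ 10, expected clicks 12 + 15 = 27.
No other feasible combination does better.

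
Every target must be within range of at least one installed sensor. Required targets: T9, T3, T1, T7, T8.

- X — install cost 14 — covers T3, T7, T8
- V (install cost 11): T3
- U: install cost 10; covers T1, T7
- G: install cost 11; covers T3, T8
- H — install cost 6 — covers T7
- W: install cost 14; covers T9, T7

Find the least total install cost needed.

35

The greedy cost-per-new-target heuristic would pick X, U, and W for 38, but a cheaper cover exists.
Choose U, G, and W: together they cover T9, T3, T1, T7, T8 — every target.
Total install cost: 10 + 11 + 14 = 35.
No cover costs less than 35.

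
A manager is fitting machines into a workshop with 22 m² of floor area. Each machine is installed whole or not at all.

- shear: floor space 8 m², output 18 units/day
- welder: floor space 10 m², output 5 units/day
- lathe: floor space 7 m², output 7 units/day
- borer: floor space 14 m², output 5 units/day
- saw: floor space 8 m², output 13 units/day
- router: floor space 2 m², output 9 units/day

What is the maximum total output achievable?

40

This is a 0-1 knapsack instance.
Allowing fractional choices, the relaxed optimum would be about 44.0, but machines are indivisible.
shear + saw + router: floor space 8 + 8 + 2 = 18 ≤ 22, output 18 + 13 + 9 = 40.
shear + lathe + router: floor space 8 + 7 + 2 = 17 ≤ 22, output 18 + 7 + 9 = 34.
shear + welder + router: floor space 8 + 10 + 2 = 20 ≤ 22, output 18 + 5 + 9 = 32.
Best is shear, saw, and router with total output 40.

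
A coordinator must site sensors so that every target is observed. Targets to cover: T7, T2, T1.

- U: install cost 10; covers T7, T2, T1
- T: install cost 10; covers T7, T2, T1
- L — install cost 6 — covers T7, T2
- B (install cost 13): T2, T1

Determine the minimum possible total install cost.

The greedy cost-per-new-target heuristic would pick L and U for 16, but a cheaper cover exists.
U alone covers T7, T2, T1 — every target.
Total install cost: 10.
No cover costs less than 10.

10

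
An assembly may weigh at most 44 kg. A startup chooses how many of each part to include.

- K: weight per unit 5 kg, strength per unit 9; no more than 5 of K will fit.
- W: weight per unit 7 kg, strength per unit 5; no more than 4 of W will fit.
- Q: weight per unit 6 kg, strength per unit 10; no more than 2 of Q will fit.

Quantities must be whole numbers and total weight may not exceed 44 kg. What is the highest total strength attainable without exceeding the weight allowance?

70

This is a bounded integer knapsack.
5×K and 2×Q: weight 37 ≤ 44, strength 5·9 + 2·10 = 65.
5×K, 1×W, and 2×Q: weight 44 ≤ 44, strength 5·9 + 1·5 + 2·10 = 70.
Best is 70.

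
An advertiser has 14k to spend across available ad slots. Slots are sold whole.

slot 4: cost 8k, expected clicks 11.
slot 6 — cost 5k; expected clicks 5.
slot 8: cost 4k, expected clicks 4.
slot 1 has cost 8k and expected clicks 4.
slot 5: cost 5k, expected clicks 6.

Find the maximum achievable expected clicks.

Allowing fractional choices, the relaxed optimum would be about 18.0, but ad slots are indivisible.
slot 4 + slot 6: cost 8 + 5 = 13 ≤ 14, expected clicks 11 + 5 = 16.
slot 4 + slot 8: cost 8 + 4 = 12 ≤ 14, expected clicks 11 + 4 = 15.
slot 4 + slot 5: cost 8 + 5 = 13 ≤ 14, expected clicks 11 + 6 = 17.
Best is slot 4 and slot 5 with total expected clicks 17.

17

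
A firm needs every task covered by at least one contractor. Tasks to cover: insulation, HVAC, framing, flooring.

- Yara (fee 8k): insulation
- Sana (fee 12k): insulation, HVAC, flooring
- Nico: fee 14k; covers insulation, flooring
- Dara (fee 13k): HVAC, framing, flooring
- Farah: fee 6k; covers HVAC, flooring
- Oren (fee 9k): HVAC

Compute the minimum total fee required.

21

Choose Yara and Dara: together they cover insulation, HVAC, framing, flooring — every task.
Total fee: 8 + 13 = 21.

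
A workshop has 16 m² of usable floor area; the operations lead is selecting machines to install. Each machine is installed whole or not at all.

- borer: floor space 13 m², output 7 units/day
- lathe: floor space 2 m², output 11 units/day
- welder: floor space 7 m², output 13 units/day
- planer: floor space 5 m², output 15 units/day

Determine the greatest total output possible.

Treat it as a binary knapsack problem.
lathe + planer: floor space 2 + 5 = 7 ≤ 16, output 11 + 15 = 26.
welder + planer: floor space 7 + 5 = 12 ≤ 16, output 13 + 15 = 28.
lathe + welder + planer: floor space 2 + 7 + 5 = 14 ≤ 16, output 11 + 13 + 15 = 39.
Best is lathe, welder, and planer with total output 39.

39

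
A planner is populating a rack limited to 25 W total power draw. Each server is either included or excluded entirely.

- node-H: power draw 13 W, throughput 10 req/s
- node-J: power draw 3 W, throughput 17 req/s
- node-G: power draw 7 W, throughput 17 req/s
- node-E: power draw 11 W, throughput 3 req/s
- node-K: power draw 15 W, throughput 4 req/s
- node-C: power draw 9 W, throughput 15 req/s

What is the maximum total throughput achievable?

49

node-H + node-J + node-G: power draw 13 + 3 + 7 = 23 ≤ 25, throughput 10 + 17 + 17 = 44.
node-J + node-G + node-C: power draw 3 + 7 + 9 = 19 ≤ 25, throughput 17 + 17 + 15 = 49.
node-H + node-J + node-C: power draw 13 + 3 + 9 = 25 ≤ 25, throughput 10 + 17 + 15 = 42.
Best is node-J, node-G, and node-C with total throughput 49.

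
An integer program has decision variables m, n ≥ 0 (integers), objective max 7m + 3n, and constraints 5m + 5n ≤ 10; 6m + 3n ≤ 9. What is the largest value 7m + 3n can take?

(m,n)=(1,1): 5·1+5·1=10≤10, 6·1+3·1=9≤9, objective 10.
(m,n)=(1,0): 5·1+5·0=5≤10, 6·1+3·0=6≤9, objective 7.
(m,n)=(0,2): 5·0+5·2=10≤10, 6·0+3·2=6≤9, objective 6.
No feasible integer point exceeds 10.

10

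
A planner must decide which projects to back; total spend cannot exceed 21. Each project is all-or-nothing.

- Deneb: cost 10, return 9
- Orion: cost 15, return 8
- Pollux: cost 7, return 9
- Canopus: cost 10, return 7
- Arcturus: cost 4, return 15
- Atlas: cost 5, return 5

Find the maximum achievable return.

This is an integer program with binary decision variables.
Deneb + Pollux + Arcturus: cost 10 + 7 + 4 = 21 ≤ 21, return 9 + 9 + 15 = 33.
Pollux + Canopus + Arcturus: cost 7 + 10 + 4 = 21 ≤ 21, return 9 + 7 + 15 = 31.
Best is Deneb, Pollux, and Arcturus with total return 33.

33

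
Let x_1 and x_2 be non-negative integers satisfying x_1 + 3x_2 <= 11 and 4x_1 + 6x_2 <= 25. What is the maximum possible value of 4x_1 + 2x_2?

(x_1,x_2)=(6,0): 1·6+3·0=6≤11, 4·6+6·0=24≤25, objective 24.
(x_1,x_2)=(5,0): 1·5+3·0=5≤11, 4·5+6·0=20≤25, objective 20.
No feasible integer point exceeds 24.

24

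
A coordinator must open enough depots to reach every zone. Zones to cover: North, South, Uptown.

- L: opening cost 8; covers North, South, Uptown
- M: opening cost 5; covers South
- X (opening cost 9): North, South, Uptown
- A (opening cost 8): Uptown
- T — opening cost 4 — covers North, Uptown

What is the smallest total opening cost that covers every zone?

8

This is a weighted set-cover instance.
The greedy cost-per-new-zone heuristic would pick T and M for 9, but a cheaper cover exists.
L alone covers North, South, Uptown — every zone.
Total opening cost: 8.
No cover costs less than 8.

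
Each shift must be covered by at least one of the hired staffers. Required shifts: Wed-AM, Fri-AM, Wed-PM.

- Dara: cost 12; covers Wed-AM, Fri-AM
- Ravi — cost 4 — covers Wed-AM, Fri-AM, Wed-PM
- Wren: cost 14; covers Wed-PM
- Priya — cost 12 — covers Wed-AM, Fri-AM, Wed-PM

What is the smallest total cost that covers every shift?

Ravi alone covers Wed-AM, Fri-AM, Wed-PM — every shift.
Total cost: 4.

4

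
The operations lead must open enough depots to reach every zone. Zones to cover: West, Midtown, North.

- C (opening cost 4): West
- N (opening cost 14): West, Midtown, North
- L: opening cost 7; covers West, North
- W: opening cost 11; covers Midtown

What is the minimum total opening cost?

14

The greedy cost-per-new-zone heuristic would pick L and W for 18, but a cheaper cover exists.
N alone covers West, Midtown, North — every zone.
Total opening cost: 14.
No cover costs less than 14.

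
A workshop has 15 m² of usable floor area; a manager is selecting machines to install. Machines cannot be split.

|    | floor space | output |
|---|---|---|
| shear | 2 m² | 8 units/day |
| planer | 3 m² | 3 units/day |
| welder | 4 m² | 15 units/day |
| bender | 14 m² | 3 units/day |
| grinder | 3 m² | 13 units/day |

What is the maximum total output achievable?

39

planer + welder + grinder: floor space 3 + 4 + 3 = 10 ≤ 15, output 3 + 15 + 13 = 31.
shear + welder + grinder: floor space 2 + 4 + 3 = 9 ≤ 15, output 8 + 15 + 13 = 36.
shear + planer + welder + grinder: floor space 2 + 3 + 4 + 3 = 12 ≤ 15, output 8 + 3 + 15 + 13 = 39.
Best is shear, planer, welder, and grinder with total output 39.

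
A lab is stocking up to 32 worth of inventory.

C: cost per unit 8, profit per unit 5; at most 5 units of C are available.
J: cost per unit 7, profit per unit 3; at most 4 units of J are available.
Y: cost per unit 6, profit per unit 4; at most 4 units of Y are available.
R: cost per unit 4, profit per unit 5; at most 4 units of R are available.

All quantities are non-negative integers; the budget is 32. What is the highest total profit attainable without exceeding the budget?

Take 2×C and 4×R: cost 32 ≤ 32, profit 2·5 + 4·5 = 30.
R has the best ratio (5/4) and is taken to its limit of 4; remaining capacity is filled optimally with the others.

30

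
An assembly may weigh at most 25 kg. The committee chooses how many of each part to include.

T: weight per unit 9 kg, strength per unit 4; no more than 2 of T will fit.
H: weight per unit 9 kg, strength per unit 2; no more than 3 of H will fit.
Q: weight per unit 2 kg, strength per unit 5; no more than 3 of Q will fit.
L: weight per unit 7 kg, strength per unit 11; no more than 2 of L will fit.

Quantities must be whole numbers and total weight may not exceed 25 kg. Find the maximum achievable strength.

37

Q has the best ratio (5/2); taking only Q gives at most 3×5 = 15 (stopped by the supply cap of 3).
Mixing does better — 3×Q and 2×L: weight 20 ≤ 25, strength 3·5 + 2·11 = 37.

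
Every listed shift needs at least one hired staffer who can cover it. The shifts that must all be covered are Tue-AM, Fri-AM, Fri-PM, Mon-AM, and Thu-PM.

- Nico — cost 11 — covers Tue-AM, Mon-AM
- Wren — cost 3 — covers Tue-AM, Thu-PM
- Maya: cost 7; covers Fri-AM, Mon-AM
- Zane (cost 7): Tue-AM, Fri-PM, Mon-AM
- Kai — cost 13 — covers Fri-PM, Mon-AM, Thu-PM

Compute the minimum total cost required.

Choose Wren, Maya, and Zane: together they cover Tue-AM, Fri-AM, Fri-PM, Mon-AM, Thu-PM — every shift.
Total cost: 3 + 7 + 7 = 17.
No cover costs less than 17.

17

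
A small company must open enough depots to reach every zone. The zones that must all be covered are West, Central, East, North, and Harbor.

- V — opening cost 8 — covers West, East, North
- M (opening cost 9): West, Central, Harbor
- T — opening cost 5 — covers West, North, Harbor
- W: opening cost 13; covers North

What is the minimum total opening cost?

17

This is a weighted set-cover instance.
The greedy cost-per-new-zone heuristic would pick T, V, and M for 22, but a cheaper cover exists.
Choose V and M: together they cover West, Central, East, North, Harbor — every zone.
Total opening cost: 8 + 9 = 17.
No cover costs less than 17.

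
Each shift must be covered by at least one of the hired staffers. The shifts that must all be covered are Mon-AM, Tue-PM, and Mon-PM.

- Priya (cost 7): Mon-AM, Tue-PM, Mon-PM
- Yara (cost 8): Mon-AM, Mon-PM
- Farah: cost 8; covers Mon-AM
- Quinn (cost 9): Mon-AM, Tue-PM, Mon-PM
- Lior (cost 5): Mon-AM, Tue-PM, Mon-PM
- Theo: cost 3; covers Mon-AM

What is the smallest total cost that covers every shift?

Lior alone covers Mon-AM, Tue-PM, Mon-PM — every shift.
Total cost: 5.

5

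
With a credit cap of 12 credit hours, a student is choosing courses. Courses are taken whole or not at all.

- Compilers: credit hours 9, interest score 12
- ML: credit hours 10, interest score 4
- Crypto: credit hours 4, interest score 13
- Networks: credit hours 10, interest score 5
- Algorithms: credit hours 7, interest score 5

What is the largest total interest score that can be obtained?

18

Treat it as a binary knapsack problem.
Crypto + Algorithms: credit hours 4 + 7 = 11 ≤ 12, interest score 13 + 5 = 18.
Compilers: credit hours 9 ≤ 12, interest score 12.
Crypto: credit hours 4 ≤ 12, interest score 13.
Best is Crypto and Algorithms with total interest score 18.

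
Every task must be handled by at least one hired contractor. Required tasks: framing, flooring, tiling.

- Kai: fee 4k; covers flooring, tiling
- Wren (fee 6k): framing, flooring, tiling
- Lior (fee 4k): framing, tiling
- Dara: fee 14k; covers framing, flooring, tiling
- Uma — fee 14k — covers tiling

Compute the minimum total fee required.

Wren alone covers framing, flooring, tiling — every task.
Total fee: 6.

6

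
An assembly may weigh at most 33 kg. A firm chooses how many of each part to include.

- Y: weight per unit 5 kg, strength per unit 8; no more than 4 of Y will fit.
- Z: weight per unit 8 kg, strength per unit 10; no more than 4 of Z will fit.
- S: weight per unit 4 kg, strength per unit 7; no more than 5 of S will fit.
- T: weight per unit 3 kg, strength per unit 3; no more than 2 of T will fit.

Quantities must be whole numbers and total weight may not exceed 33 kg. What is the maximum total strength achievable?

54

1×Y, 1×Z, and 5×S: weight 33 ≤ 33, strength 1·8 + 1·10 + 5·7 = 53.
2×Y, 5×S, and 1×T: weight 33 ≤ 33, strength 2·8 + 5·7 + 1·3 = 54.
Best is 54.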